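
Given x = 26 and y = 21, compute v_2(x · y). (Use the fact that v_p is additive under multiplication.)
v_2(546) = 1

v_p(x) = 1 (factor: 26 = 2^1 · 13); v_p(y) = 0 (factor: 21 = 2^0 · 21). Additivity: v_p(xy) = v_p(x) + v_p(y) = 1 + 0 = 1. (Direct check: xy = 546 = 2^1 · (273).)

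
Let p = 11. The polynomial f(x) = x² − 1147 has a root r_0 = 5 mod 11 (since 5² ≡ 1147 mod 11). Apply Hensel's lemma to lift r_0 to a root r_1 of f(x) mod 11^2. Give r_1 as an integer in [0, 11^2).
r_1 = 93 (mod 121)

Hensel's recurrence: r_{i+1} = r_i − f(r_i)·(f′(r_i))^{-1} mod 11^{i+2}, with f′(x) = 2x. Iterate:
  r_0 = 5 (mod 11)
  r_1 = 93 (mod 121)
Final: r_1 = 93, and one checks f(r_1) ≡ 0 mod 11^2.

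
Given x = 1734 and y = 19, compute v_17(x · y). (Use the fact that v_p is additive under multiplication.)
v_17(32946) = 2

v_p(x) = 2 (factor: 1734 = 17^2 · 6); v_p(y) = 0 (factor: 19 = 17^0 · 19). Additivity: v_p(xy) = v_p(x) + v_p(y) = 2 + 0 = 2. (Direct check: xy = 32946 = 17^2 · (114).)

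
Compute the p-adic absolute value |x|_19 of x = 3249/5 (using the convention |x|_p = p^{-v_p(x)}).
|3249/5|_19 = 1/361

Step 1 — compute v_19(x) by factoring powers of 19 out of the numerator and denominator: v_19(3249/5) = 2. Step 2 — apply |x|_p = p^{-v_p(x)} = 19^{-2} = 1/361.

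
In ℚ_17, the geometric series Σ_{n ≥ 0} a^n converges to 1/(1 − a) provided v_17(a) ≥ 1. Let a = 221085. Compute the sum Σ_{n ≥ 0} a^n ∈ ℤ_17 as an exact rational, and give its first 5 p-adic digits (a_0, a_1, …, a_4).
Σ a^n = 1/(1 − a) = -1/221084;  first 5 digits = (1, 0, 0, 11, 2)

v_17(a) = 3 ≥ 1, so the series converges in ℤ_17 to 1/(1 − a) = 1/(1 − 221085) = -1/221084. Expand this rational in ℤ_17: compute digits iteratively via d_i = x_i mod 17, x_{i+1} = (x_i − d_i)/17. The first 5 digits are (1, 0, 0, 11, 2).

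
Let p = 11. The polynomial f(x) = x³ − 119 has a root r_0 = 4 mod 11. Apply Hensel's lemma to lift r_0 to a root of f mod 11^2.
r_1 = 48 (mod 121)

Hensel: r_{i+1} = r_i − f(r_i)/f′(r_i) mod 11^{i+2}, where f′(x) = 3x². Iterate:
  r_0 = 4 (mod 11)
  r_1 = 48 (mod 121)
Final: r = 48 with f(r) ≡ 0 mod 11^2.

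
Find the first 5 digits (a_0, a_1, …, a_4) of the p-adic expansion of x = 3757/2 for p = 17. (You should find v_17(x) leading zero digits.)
(a_0, …, a_4) = (0, 0, 15, 8, 8)

v_17(3757/2) = 2, so a_0 = ... = a_1 = 0. Factor out: x = 17^2 · u with u = 13/2 a unit in ℤ_17. Expand u iteratively via a_{v+i} = u_i mod 17, u_{i+1} = (u_i − a_{v+i})/17:
  u_0 = 13/2;  a_2 = 15;  u_1 = (u_0 − 15)/17 = -1/2
  u_1 = -1/2;  a_3 = 8;  u_2 = (u_1 − 8)/17 = -1/2
  u_2 = -1/2;  a_4 = 8;  u_3 = (u_2 − 8)/17 = -1/2
Digits: (0, 0, 15, 8, 8).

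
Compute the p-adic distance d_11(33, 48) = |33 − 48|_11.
d_11(33, 48) = 1

Step 1 — x − y = 33 − 48 = -15. Step 2 — v_11(-15) = 0 (factor: -15 = −(11^0 · 15); the sign does not affect v_p). Step 3 — |x − y|_11 = 11^{0} = 1.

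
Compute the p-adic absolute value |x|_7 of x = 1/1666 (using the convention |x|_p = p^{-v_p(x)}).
|1/1666|_7 = 49

Step 1 — compute v_7(x) by factoring powers of 7 out of the numerator and denominator: v_7(1/1666) = -2. Step 2 — apply |x|_p = p^{-v_p(x)} = 7^{2} = 49.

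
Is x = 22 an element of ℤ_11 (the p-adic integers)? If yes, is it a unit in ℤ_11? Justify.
x ∈ ℤ_11 but not a unit; v_11(x) = 1 > 0

ℤ_11 = {x ∈ ℚ_11 : v_11(x) ≥ 0} and ℤ_11^× = {x ∈ ℤ_11 : v_11(x) = 0}. Here v_11(22) = v_11(num) − v_11(den) = 1; compare against these criteria.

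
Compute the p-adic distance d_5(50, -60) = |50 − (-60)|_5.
d_5(50, -60) = 1/5

Step 1 — x − y = 50 − (-60) = 110. Step 2 — v_5(110) = 1 (factor: 110 = (5^1 · 22); the sign does not affect v_p). Step 3 — |x − y|_5 = 5^{-1} = 1/5.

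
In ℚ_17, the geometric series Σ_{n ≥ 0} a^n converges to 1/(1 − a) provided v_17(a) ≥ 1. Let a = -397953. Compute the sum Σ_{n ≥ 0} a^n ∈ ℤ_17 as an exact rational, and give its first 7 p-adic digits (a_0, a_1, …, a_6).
Σ a^n = 1/(1 − a) = 1/397954;  first 7 digits = (1, 0, 0, 4, 12, 16, 15)

v_17(a) = 3 ≥ 1, so the series converges in ℤ_17 to 1/(1 − a) = 1/(1 − (-397953)) = 1/397954. Expand this rational in ℤ_17: compute digits iteratively via d_i = x_i mod 17, x_{i+1} = (x_i − d_i)/17. The first 7 digits are (1, 0, 0, 4, 12, 16, 15).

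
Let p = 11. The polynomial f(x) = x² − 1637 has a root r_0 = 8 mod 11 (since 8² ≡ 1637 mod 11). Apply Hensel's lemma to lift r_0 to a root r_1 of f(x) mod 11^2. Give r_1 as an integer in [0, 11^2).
r_1 = 8 (mod 121)

Hensel's recurrence: r_{i+1} = r_i − f(r_i)·(f′(r_i))^{-1} mod 11^{i+2}, with f′(x) = 2x. Iterate:
  r_0 = 8 (mod 11)
  r_1 = 8 (mod 121)
Final: r_1 = 8, and one checks f(r_1) ≡ 0 mod 11^2.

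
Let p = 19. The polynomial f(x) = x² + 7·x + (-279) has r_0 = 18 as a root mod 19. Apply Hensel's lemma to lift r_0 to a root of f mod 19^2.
r_1 = 56 (mod 361)

Hensel: r_{i+1} = r_i − f(r_i)·(f′(r_i))^{-1} mod 19^{i+2}, f′(x) = 2x + 7. Iterate:
  r_0 = 18 (mod 19)
  r_1 = 56 (mod 361)
Final: r = 56 satisfies f(r) ≡ 0 mod 19^2.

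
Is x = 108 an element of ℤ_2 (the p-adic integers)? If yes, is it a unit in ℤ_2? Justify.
x ∈ ℤ_2 but not a unit; v_2(x) = 2 > 0

ℤ_2 = {x ∈ ℚ_2 : v_2(x) ≥ 0} and ℤ_2^× = {x ∈ ℤ_2 : v_2(x) = 0}. Here v_2(108) = v_2(num) − v_2(den) = 2; compare against these criteria.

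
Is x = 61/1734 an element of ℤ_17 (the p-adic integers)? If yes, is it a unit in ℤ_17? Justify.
x ∉ ℤ_17 (v_17(x) = -2 < 0)

ℤ_17 = {x ∈ ℚ_17 : v_17(x) ≥ 0} and ℤ_17^× = {x ∈ ℤ_17 : v_17(x) = 0}. Here v_17(61/1734) = v_17(num) − v_17(den) = -2; compare against these criteria.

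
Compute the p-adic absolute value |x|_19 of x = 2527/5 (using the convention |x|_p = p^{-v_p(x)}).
|2527/5|_19 = 1/361

Step 1 — compute v_19(x) by factoring powers of 19 out of the numerator and denominator: v_19(2527/5) = 2. Step 2 — apply |x|_p = p^{-v_p(x)} = 19^{-2} = 1/361.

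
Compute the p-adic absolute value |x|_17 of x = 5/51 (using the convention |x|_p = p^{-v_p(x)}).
|5/51|_17 = 17

Step 1 — compute v_17(x) by factoring powers of 17 out of the numerator and denominator: v_17(5/51) = -1. Step 2 — apply |x|_p = p^{-v_p(x)} = 17^{1} = 17.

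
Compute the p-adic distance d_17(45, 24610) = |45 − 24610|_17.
d_17(45, 24610) = 1/4913

Step 1 — x − y = 45 − 24610 = -24565. Step 2 — v_17(-24565) = 3 (factor: -24565 = −(17^3 · 5); the sign does not affect v_p). Step 3 — |x − y|_17 = 17^{-3} = 1/4913.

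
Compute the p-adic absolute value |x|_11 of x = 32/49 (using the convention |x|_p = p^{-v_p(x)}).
|32/49|_11 = 1

Step 1 — compute v_11(x) by factoring powers of 11 out of the numerator and denominator: v_11(32/49) = 0. Step 2 — apply |x|_p = p^{-v_p(x)} = 11^{0} = 1.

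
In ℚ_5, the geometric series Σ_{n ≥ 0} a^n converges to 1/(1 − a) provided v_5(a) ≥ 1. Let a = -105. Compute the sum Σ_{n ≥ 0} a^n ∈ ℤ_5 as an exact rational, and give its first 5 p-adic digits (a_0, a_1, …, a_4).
Σ a^n = 1/(1 − a) = 1/106;  first 5 digits = (1, 4, 1, 1, 1)

v_5(a) = 1 ≥ 1, so the series converges in ℤ_5 to 1/(1 − a) = 1/(1 − (-105)) = 1/106. Expand this rational in ℤ_5: compute digits iteratively via d_i = x_i mod 5, x_{i+1} = (x_i − d_i)/5. The first 5 digits are (1, 4, 1, 1, 1).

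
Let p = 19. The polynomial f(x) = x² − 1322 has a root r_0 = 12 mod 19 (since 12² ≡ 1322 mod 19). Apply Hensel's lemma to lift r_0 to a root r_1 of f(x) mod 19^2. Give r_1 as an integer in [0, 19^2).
r_1 = 31 (mod 361)

Hensel's recurrence: r_{i+1} = r_i − f(r_i)·(f′(r_i))^{-1} mod 19^{i+2}, with f′(x) = 2x. Iterate:
  r_0 = 12 (mod 19)
  r_1 = 31 (mod 361)
Final: r_1 = 31, and one checks f(r_1) ≡ 0 mod 19^2.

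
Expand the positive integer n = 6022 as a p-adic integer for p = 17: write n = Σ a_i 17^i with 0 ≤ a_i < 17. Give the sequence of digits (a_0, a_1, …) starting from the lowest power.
(a_0, a_1, …) = (4, 14, 3, 1)

Repeated division by 17 gives the digits low-to-high: 6022 = 4 + 14·17^1 + 3·17^2 + 1·17^3. Digit sequence: (4, 14, 3, 1).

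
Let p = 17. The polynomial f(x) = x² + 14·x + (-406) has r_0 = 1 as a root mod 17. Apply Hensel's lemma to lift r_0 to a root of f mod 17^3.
r_2 = 3367 (mod 4913)

Hensel: r_{i+1} = r_i − f(r_i)·(f′(r_i))^{-1} mod 17^{i+2}, f′(x) = 2x + 14. Iterate:
  r_0 = 1 (mod 17)
  r_1 = 188 (mod 289)
  r_2 = 3367 (mod 4913)
Final: r = 3367 satisfies f(r) ≡ 0 mod 17^3.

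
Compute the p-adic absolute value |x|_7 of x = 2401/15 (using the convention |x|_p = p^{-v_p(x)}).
|2401/15|_7 = 1/2401

Step 1 — compute v_7(x) by factoring powers of 7 out of the numerator and denominator: v_7(2401/15) = 4. Step 2 — apply |x|_p = p^{-v_p(x)} = 7^{-4} = 1/2401.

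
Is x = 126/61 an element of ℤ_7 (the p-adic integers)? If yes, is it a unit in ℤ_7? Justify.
x ∈ ℤ_7 but not a unit; v_7(x) = 1 > 0

ℤ_7 = {x ∈ ℚ_7 : v_7(x) ≥ 0} and ℤ_7^× = {x ∈ ℤ_7 : v_7(x) = 0}. Here v_7(126/61) = v_7(num) − v_7(den) = 1; compare against these criteria.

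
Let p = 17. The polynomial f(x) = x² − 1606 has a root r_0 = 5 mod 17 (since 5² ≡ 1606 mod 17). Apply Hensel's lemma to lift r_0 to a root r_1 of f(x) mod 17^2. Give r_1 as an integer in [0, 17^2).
r_1 = 192 (mod 289)

Hensel's recurrence: r_{i+1} = r_i − f(r_i)·(f′(r_i))^{-1} mod 17^{i+2}, with f′(x) = 2x. Iterate:
  r_0 = 5 (mod 17)
  r_1 = 192 (mod 289)
Final: r_1 = 192, and one checks f(r_1) ≡ 0 mod 17^2.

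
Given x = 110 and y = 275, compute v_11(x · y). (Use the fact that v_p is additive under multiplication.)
v_11(30250) = 2

v_p(x) = 1 (factor: 110 = 11^1 · 10); v_p(y) = 1 (factor: 275 = 11^1 · 25). Additivity: v_p(xy) = v_p(x) + v_p(y) = 1 + 1 = 2. (Direct check: xy = 30250 = 11^2 · (250).)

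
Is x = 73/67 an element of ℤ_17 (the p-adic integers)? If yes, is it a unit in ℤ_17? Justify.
x ∈ ℤ_17^× (unit); v_17(x) = 0

ℤ_17 = {x ∈ ℚ_17 : v_17(x) ≥ 0} and ℤ_17^× = {x ∈ ℤ_17 : v_17(x) = 0}. Here v_17(73/67) = v_17(num) − v_17(den) = 0; compare against these criteria.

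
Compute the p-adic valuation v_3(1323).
v_3(1323) = 3

v_3(n) is the largest exponent k such that 3^k divides n. Factor out: 1323 = 3^3 · 49. (Sign doesn't affect v_p.) So v_3(1323) = 3.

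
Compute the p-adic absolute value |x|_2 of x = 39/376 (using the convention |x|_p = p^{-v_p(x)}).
|39/376|_2 = 8

Step 1 — compute v_2(x) by factoring powers of 2 out of the numerator and denominator: v_2(39/376) = -3. Step 2 — apply |x|_p = p^{-v_p(x)} = 2^{3} = 8.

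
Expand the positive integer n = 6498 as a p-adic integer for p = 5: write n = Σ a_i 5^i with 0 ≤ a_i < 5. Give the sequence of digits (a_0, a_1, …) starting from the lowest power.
(a_0, a_1, …) = (3, 4, 4, 1, 0, 2)

Repeated division by 5 gives the digits low-to-high: 6498 = 3 + 4·5^1 + 4·5^2 + 1·5^3 + 2·5^5. Digit sequence: (3, 4, 4, 1, 0, 2).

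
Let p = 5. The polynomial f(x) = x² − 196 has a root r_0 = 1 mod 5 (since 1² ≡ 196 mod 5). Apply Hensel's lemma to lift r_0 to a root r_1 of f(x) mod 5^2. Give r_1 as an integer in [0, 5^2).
r_1 = 11 (mod 25)

Hensel's recurrence: r_{i+1} = r_i − f(r_i)·(f′(r_i))^{-1} mod 5^{i+2}, with f′(x) = 2x. Iterate:
  r_0 = 1 (mod 5)
  r_1 = 11 (mod 25)
Final: r_1 = 11, and one checks f(r_1) ≡ 0 mod 5^2.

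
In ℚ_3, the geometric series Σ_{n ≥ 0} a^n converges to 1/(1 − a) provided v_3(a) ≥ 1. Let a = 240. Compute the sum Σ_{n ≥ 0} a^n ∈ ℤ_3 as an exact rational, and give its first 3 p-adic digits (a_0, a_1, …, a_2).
Σ a^n = 1/(1 − a) = -1/239;  first 3 digits = (1, 2, 0)

v_3(a) = 1 ≥ 1, so the series converges in ℤ_3 to 1/(1 − a) = 1/(1 − 240) = -1/239. Expand this rational in ℤ_3: compute digits iteratively via d_i = x_i mod 3, x_{i+1} = (x_i − d_i)/3. The first 3 digits are (1, 2, 0).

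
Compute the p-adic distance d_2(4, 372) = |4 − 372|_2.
d_2(4, 372) = 1/16

Step 1 — x − y = 4 − 372 = -368. Step 2 — v_2(-368) = 4 (factor: -368 = −(2^4 · 23); the sign does not affect v_p). Step 3 — |x − y|_2 = 2^{-4} = 1/16.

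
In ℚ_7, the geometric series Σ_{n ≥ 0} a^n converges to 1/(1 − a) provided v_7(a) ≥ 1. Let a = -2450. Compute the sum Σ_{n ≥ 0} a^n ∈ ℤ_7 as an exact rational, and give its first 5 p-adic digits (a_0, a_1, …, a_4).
Σ a^n = 1/(1 − a) = 1/2451;  first 5 digits = (1, 0, 6, 6, 6)

v_7(a) = 2 ≥ 1, so the series converges in ℤ_7 to 1/(1 − a) = 1/(1 − (-2450)) = 1/2451. Expand this rational in ℤ_7: compute digits iteratively via d_i = x_i mod 7, x_{i+1} = (x_i − d_i)/7. The first 5 digits are (1, 0, 6, 6, 6).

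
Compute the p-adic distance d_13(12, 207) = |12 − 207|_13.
d_13(12, 207) = 1/13

Step 1 — x − y = 12 − 207 = -195. Step 2 — v_13(-195) = 1 (factor: -195 = −(13^1 · 15); the sign does not affect v_p). Step 3 — |x − y|_13 = 13^{-1} = 1/13.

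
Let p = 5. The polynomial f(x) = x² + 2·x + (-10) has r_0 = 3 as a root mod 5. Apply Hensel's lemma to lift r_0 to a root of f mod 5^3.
r_2 = 68 (mod 125)

Hensel: r_{i+1} = r_i − f(r_i)·(f′(r_i))^{-1} mod 5^{i+2}, f′(x) = 2x + 2. Iterate:
  r_0 = 3 (mod 5)
  r_1 = 18 (mod 25)
  r_2 = 68 (mod 125)
Final: r = 68 satisfies f(r) ≡ 0 mod 5^3.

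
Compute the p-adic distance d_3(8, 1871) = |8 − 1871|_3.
d_3(8, 1871) = 1/81

Step 1 — x − y = 8 − 1871 = -1863. Step 2 — v_3(-1863) = 4 (factor: -1863 = −(3^4 · 23); the sign does not affect v_p). Step 3 — |x − y|_3 = 3^{-4} = 1/81.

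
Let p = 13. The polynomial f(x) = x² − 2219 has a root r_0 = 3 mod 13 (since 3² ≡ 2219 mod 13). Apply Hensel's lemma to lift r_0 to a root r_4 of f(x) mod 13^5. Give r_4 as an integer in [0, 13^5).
r_4 = 361299 (mod 371293)

Hensel's recurrence: r_{i+1} = r_i − f(r_i)·(f′(r_i))^{-1} mod 13^{i+2}, with f′(x) = 2x. Iterate:
  r_0 = 3 (mod 13)
  r_1 = 146 (mod 169)
  r_2 = 991 (mod 2197)
  r_3 = 18567 (mod 28561)
  r_4 = 361299 (mod 371293)
Final: r_4 = 361299, and one checks f(r_4) ≡ 0 mod 13^5.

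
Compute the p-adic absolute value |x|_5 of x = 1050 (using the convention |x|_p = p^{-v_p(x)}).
|1050|_5 = 1/25

Step 1 — compute v_5(x) by factoring powers of 5 out of the numerator and denominator: v_5(1050) = 2. Step 2 — apply |x|_p = p^{-v_p(x)} = 5^{-2} = 1/25.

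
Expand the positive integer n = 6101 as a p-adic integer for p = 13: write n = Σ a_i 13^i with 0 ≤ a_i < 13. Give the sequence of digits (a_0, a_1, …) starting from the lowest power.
(a_0, a_1, …) = (4, 1, 10, 2)

Repeated division by 13 gives the digits low-to-high: 6101 = 4 + 1·13^1 + 10·13^2 + 2·13^3. Digit sequence: (4, 1, 10, 2).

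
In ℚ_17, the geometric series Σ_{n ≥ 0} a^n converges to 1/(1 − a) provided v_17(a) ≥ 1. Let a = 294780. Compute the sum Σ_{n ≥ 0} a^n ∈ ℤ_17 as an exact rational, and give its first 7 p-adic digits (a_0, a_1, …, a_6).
Σ a^n = 1/(1 − a) = -1/294779;  first 7 digits = (1, 0, 0, 9, 3, 0, 13)

v_17(a) = 3 ≥ 1, so the series converges in ℤ_17 to 1/(1 − a) = 1/(1 − 294780) = -1/294779. Expand this rational in ℤ_17: compute digits iteratively via d_i = x_i mod 17, x_{i+1} = (x_i − d_i)/17. The first 7 digits are (1, 0, 0, 9, 3, 0, 13).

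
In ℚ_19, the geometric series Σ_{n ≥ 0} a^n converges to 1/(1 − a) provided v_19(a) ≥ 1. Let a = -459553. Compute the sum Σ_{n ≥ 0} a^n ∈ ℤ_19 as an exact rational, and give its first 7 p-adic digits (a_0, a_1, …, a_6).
Σ a^n = 1/(1 − a) = 1/459554;  first 7 digits = (1, 0, 0, 9, 15, 18, 4)

v_19(a) = 3 ≥ 1, so the series converges in ℤ_19 to 1/(1 − a) = 1/(1 − (-459553)) = 1/459554. Expand this rational in ℤ_19: compute digits iteratively via d_i = x_i mod 19, x_{i+1} = (x_i − d_i)/19. The first 7 digits are (1, 0, 0, 9, 15, 18, 4).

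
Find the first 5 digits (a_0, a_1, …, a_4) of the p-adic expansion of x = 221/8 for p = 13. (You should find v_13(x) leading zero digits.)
(a_0, …, a_4) = (0, 7, 11, 4, 11)

v_13(221/8) = 1, so a_0 = ... = a_0 = 0. Factor out: x = 13^1 · u with u = 17/8 a unit in ℤ_13. Expand u iteratively via a_{v+i} = u_i mod 13, u_{i+1} = (u_i − a_{v+i})/13:
  u_0 = 17/8;  a_1 = 7;  u_1 = (u_0 − 7)/13 = -3/8
  u_1 = -3/8;  a_2 = 11;  u_2 = (u_1 − 11)/13 = -7/8
  u_2 = -7/8;  a_3 = 4;  u_3 = (u_2 − 4)/13 = -3/8
  u_3 = -3/8;  a_4 = 11;  u_4 = (u_3 − 11)/13 = -7/8
Digits: (0, 7, 11, 4, 11).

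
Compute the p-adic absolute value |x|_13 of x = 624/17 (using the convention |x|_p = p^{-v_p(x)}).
|624/17|_13 = 1/13

Step 1 — compute v_13(x) by factoring powers of 13 out of the numerator and denominator: v_13(624/17) = 1. Step 2 — apply |x|_p = p^{-v_p(x)} = 13^{-1} = 1/13.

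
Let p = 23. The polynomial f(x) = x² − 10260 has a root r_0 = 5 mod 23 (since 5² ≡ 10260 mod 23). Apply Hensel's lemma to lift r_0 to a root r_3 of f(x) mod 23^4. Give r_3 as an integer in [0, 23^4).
r_3 = 62657 (mod 279841)

Hensel's recurrence: r_{i+1} = r_i − f(r_i)·(f′(r_i))^{-1} mod 23^{i+2}, with f′(x) = 2x. Iterate:
  r_0 = 5 (mod 23)
  r_1 = 235 (mod 529)
  r_2 = 1822 (mod 12167)
  r_3 = 62657 (mod 279841)
Final: r_3 = 62657, and one checks f(r_3) ≡ 0 mod 23^4.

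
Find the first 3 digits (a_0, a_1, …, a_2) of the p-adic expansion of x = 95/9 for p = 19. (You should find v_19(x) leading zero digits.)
(a_0, …, a_2) = (0, 9, 8)

v_19(95/9) = 1, so a_0 = ... = a_0 = 0. Factor out: x = 19^1 · u with u = 5/9 a unit in ℤ_19. Expand u iteratively via a_{v+i} = u_i mod 19, u_{i+1} = (u_i − a_{v+i})/19:
  u_0 = 5/9;  a_1 = 9;  u_1 = (u_0 − 9)/19 = -4/9
  u_1 = -4/9;  a_2 = 8;  u_2 = (u_1 − 8)/19 = -4/9
Digits: (0, 9, 8).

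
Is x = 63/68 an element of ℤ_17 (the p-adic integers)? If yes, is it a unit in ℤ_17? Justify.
x ∉ ℤ_17 (v_17(x) = -1 < 0)

ℤ_17 = {x ∈ ℚ_17 : v_17(x) ≥ 0} and ℤ_17^× = {x ∈ ℤ_17 : v_17(x) = 0}. Here v_17(63/68) = v_17(num) − v_17(den) = -1; compare against these criteria.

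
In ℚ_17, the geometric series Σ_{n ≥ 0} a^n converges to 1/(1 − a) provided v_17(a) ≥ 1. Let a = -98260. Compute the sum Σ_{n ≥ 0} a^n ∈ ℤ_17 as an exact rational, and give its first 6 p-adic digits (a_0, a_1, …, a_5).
Σ a^n = 1/(1 − a) = 1/98261;  first 6 digits = (1, 0, 0, 14, 15, 16)

v_17(a) = 3 ≥ 1, so the series converges in ℤ_17 to 1/(1 − a) = 1/(1 − (-98260)) = 1/98261. Expand this rational in ℤ_17: compute digits iteratively via d_i = x_i mod 17, x_{i+1} = (x_i − d_i)/17. The first 6 digits are (1, 0, 0, 14, 15, 16).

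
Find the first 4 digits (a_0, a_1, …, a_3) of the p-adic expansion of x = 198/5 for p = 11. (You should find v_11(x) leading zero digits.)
(a_0, …, a_3) = (0, 8, 4, 4)

v_11(198/5) = 1, so a_0 = ... = a_0 = 0. Factor out: x = 11^1 · u with u = 18/5 a unit in ℤ_11. Expand u iteratively via a_{v+i} = u_i mod 11, u_{i+1} = (u_i − a_{v+i})/11:
  u_0 = 18/5;  a_1 = 8;  u_1 = (u_0 − 8)/11 = -2/5
  u_1 = -2/5;  a_2 = 4;  u_2 = (u_1 − 4)/11 = -2/5
  u_2 = -2/5;  a_3 = 4;  u_3 = (u_2 − 4)/11 = -2/5
Digits: (0, 8, 4, 4).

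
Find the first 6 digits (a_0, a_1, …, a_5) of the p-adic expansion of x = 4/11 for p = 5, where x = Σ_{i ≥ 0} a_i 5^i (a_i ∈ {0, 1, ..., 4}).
(a_0, …, a_5) = (4, 2, 4, 0, 3, 3)

v_5(4/11) = 0 (numerator and denominator both coprime to 5), so x ∈ ℤ_5^×. Compute digits iteratively via a_i = x_i mod 5, x_{i+1} = (x_i − a_i)/5, with x_0 = x:
  x_0 = 4/11;  a_0 = 4;  x_1 = (x_0 − 4)/5 = -8/11
  x_1 = -8/11;  a_1 = 2;  x_2 = (x_1 − 2)/5 = -6/11
  x_2 = -6/11;  a_2 = 4;  x_3 = (x_2 − 4)/5 = -10/11
  x_3 = -10/11;  a_3 = 0;  x_4 = (x_3 − 0)/5 = -2/11
  x_4 = -2/11;  a_4 = 3;  x_5 = (x_4 − 3)/5 = -7/11
  x_5 = -7/11;  a_5 = 3;  x_6 = (x_5 − 3)/5 = -8/11
Digits: (4, 2, 4, 0, 3, 3).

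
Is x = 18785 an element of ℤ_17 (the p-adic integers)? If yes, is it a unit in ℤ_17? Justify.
x ∈ ℤ_17 but not a unit; v_17(x) = 2 > 0

ℤ_17 = {x ∈ ℚ_17 : v_17(x) ≥ 0} and ℤ_17^× = {x ∈ ℤ_17 : v_17(x) = 0}. Here v_17(18785) = v_17(num) − v_17(den) = 2; compare against these criteria.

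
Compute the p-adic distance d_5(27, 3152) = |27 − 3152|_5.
d_5(27, 3152) = 1/3125

Step 1 — x − y = 27 − 3152 = -3125. Step 2 — v_5(-3125) = 5 (factor: -3125 = −(5^5 · 1); the sign does not affect v_p). Step 3 — |x − y|_5 = 5^{-5} = 1/3125.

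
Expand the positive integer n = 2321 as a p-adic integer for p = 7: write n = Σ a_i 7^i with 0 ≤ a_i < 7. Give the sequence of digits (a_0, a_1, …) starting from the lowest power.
(a_0, a_1, …) = (4, 2, 5, 6)

Repeated division by 7 gives the digits low-to-high: 2321 = 4 + 2·7^1 + 5·7^2 + 6·7^3. Digit sequence: (4, 2, 5, 6).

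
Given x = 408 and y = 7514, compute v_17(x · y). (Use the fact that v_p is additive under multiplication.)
v_17(3065712) = 3

v_p(x) = 1 (factor: 408 = 17^1 · 24); v_p(y) = 2 (factor: 7514 = 17^2 · 26). Additivity: v_p(xy) = v_p(x) + v_p(y) = 1 + 2 = 3. (Direct check: xy = 3065712 = 17^3 · (624).)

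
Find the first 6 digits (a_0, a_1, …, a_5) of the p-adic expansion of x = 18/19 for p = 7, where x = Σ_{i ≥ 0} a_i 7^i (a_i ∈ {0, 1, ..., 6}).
(a_0, …, a_5) = (5, 2, 0, 4, 2, 0)

v_7(18/19) = 0 (numerator and denominator both coprime to 7), so x ∈ ℤ_7^×. Compute digits iteratively via a_i = x_i mod 7, x_{i+1} = (x_i − a_i)/7, with x_0 = x:
  x_0 = 18/19;  a_0 = 5;  x_1 = (x_0 − 5)/7 = -11/19
  x_1 = -11/19;  a_1 = 2;  x_2 = (x_1 − 2)/7 = -7/19
  x_2 = -7/19;  a_2 = 0;  x_3 = (x_2 − 0)/7 = -1/19
  x_3 = -1/19;  a_3 = 4;  x_4 = (x_3 − 4)/7 = -11/19
  x_4 = -11/19;  a_4 = 2;  x_5 = (x_4 − 2)/7 = -7/19
  x_5 = -7/19;  a_5 = 0;  x_6 = (x_5 − 0)/7 = -1/19
Digits: (5, 2, 0, 4, 2, 0).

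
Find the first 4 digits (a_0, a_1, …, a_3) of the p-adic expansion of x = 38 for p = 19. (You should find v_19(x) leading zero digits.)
(a_0, …, a_3) = (0, 2, 0, 0)

v_19(38) = 1, so a_0 = ... = a_0 = 0. Factor out: x = 19^1 · u with u = 2 a unit in ℤ_19. Expand u iteratively via a_{v+i} = u_i mod 19, u_{i+1} = (u_i − a_{v+i})/19:
  u_0 = 2;  a_1 = 2;  u_1 = (u_0 − 2)/19 = 0
  u_1 = 0;  a_2 = 0;  u_2 = (u_1 − 0)/19 = 0
  u_2 = 0;  a_3 = 0;  u_3 = (u_2 − 0)/19 = 0
Digits: (0, 2, 0, 0).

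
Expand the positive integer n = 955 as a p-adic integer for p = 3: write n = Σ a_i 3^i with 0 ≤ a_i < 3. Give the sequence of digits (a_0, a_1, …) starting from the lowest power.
(a_0, a_1, …) = (1, 0, 1, 2, 2, 0, 1)

Repeated division by 3 gives the digits low-to-high: 955 = 1 + 1·3^2 + 2·3^3 + 2·3^4 + 1·3^6. Digit sequence: (1, 0, 1, 2, 2, 0, 1).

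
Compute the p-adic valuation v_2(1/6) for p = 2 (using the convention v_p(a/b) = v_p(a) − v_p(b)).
v_2(1/6) = -1

Factor powers of 2 from the numerator and denominator of the reduced fraction: 1 = 2^0 · 1 and 6 = 2^1 · 3. Apply v_p(a/b) = v_p(a) − v_p(b): v_2(1/6) = 0 − 1 = -1.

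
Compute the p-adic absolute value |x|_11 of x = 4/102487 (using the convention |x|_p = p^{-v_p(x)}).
|4/102487|_11 = 14641

Step 1 — compute v_11(x) by factoring powers of 11 out of the numerator and denominator: v_11(4/102487) = -4. Step 2 — apply |x|_p = p^{-v_p(x)} = 11^{4} = 14641.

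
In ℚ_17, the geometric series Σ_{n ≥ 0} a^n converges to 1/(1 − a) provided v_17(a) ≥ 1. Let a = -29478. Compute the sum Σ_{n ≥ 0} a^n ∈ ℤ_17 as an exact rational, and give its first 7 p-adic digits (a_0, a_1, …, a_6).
Σ a^n = 1/(1 − a) = 1/29479;  first 7 digits = (1, 0, 0, 11, 16, 16, 1)

v_17(a) = 3 ≥ 1, so the series converges in ℤ_17 to 1/(1 − a) = 1/(1 − (-29478)) = 1/29479. Expand this rational in ℤ_17: compute digits iteratively via d_i = x_i mod 17, x_{i+1} = (x_i − d_i)/17. The first 7 digits are (1, 0, 0, 11, 16, 16, 1).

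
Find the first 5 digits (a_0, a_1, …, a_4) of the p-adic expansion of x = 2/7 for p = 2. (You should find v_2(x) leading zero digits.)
(a_0, …, a_4) = (0, 1, 1, 1, 0)

v_2(2/7) = 1, so a_0 = ... = a_0 = 0. Factor out: x = 2^1 · u with u = 1/7 a unit in ℤ_2. Expand u iteratively via a_{v+i} = u_i mod 2, u_{i+1} = (u_i − a_{v+i})/2:
  u_0 = 1/7;  a_1 = 1;  u_1 = (u_0 − 1)/2 = -3/7
  u_1 = -3/7;  a_2 = 1;  u_2 = (u_1 − 1)/2 = -5/7
  u_2 = -5/7;  a_3 = 1;  u_3 = (u_2 − 1)/2 = -6/7
  u_3 = -6/7;  a_4 = 0;  u_4 = (u_3 − 0)/2 = -3/7
Digits: (0, 1, 1, 1, 0).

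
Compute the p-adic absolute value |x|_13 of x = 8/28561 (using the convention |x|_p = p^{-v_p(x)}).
|8/28561|_13 = 28561

Step 1 — compute v_13(x) by factoring powers of 13 out of the numerator and denominator: v_13(8/28561) = -4. Step 2 — apply |x|_p = p^{-v_p(x)} = 13^{4} = 28561.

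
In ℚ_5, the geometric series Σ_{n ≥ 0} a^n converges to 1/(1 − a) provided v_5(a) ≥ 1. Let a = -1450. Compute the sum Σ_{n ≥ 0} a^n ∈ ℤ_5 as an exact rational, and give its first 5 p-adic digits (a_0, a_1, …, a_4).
Σ a^n = 1/(1 − a) = 1/1451;  first 5 digits = (1, 0, 2, 3, 1)

v_5(a) = 2 ≥ 1, so the series converges in ℤ_5 to 1/(1 − a) = 1/(1 − (-1450)) = 1/1451. Expand this rational in ℤ_5: compute digits iteratively via d_i = x_i mod 5, x_{i+1} = (x_i − d_i)/5. The first 5 digits are (1, 0, 2, 3, 1).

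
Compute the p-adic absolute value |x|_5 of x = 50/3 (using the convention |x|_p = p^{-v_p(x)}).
|50/3|_5 = 1/25

Step 1 — compute v_5(x) by factoring powers of 5 out of the numerator and denominator: v_5(50/3) = 2. Step 2 — apply |x|_p = p^{-v_p(x)} = 5^{-2} = 1/25.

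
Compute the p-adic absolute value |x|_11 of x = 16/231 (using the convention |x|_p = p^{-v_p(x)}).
|16/231|_11 = 11

Step 1 — compute v_11(x) by factoring powers of 11 out of the numerator and denominator: v_11(16/231) = -1. Step 2 — apply |x|_p = p^{-v_p(x)} = 11^{1} = 11.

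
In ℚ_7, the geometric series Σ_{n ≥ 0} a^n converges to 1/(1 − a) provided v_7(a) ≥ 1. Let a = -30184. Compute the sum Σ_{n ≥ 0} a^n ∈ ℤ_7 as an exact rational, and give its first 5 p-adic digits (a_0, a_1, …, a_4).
Σ a^n = 1/(1 − a) = 1/30185;  first 5 digits = (1, 0, 0, 3, 1)

v_7(a) = 3 ≥ 1, so the series converges in ℤ_7 to 1/(1 − a) = 1/(1 − (-30184)) = 1/30185. Expand this rational in ℤ_7: compute digits iteratively via d_i = x_i mod 7, x_{i+1} = (x_i − d_i)/7. The first 5 digits are (1, 0, 0, 3, 1).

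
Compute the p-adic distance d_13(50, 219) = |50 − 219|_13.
d_13(50, 219) = 1/169

Step 1 — x − y = 50 − 219 = -169. Step 2 — v_13(-169) = 2 (factor: -169 = −(13^2 · 1); the sign does not affect v_p). Step 3 — |x − y|_13 = 13^{-2} = 1/169.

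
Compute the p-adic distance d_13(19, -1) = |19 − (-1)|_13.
d_13(19, -1) = 1

Step 1 — x − y = 19 − (-1) = 20. Step 2 — v_13(20) = 0 (factor: 20 = (13^0 · 20); the sign does not affect v_p). Step 3 — |x − y|_13 = 13^{0} = 1.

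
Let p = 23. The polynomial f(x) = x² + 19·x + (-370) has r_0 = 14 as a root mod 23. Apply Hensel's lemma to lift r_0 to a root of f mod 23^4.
r_3 = 251197 (mod 279841)

Hensel: r_{i+1} = r_i − f(r_i)·(f′(r_i))^{-1} mod 23^{i+2}, f′(x) = 2x + 19. Iterate:
  r_0 = 14 (mod 23)
  r_1 = 451 (mod 529)
  r_2 = 7857 (mod 12167)
  r_3 = 251197 (mod 279841)
Final: r = 251197 satisfies f(r) ≡ 0 mod 23^4.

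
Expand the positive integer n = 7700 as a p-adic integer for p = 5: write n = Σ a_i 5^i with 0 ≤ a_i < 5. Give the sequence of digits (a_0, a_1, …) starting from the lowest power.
(a_0, a_1, …) = (0, 0, 3, 1, 2, 2)

Repeated division by 5 gives the digits low-to-high: 7700 = 3·5^2 + 1·5^3 + 2·5^4 + 2·5^5. Digit sequence: (0, 0, 3, 1, 2, 2).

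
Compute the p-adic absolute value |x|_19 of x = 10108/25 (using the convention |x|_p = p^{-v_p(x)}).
|10108/25|_19 = 1/361

Step 1 — compute v_19(x) by factoring powers of 19 out of the numerator and denominator: v_19(10108/25) = 2. Step 2 — apply |x|_p = p^{-v_p(x)} = 19^{-2} = 1/361.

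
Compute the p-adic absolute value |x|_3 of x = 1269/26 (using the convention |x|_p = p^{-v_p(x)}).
|1269/26|_3 = 1/27

Step 1 — compute v_3(x) by factoring powers of 3 out of the numerator and denominator: v_3(1269/26) = 3. Step 2 — apply |x|_p = p^{-v_p(x)} = 3^{-3} = 1/27.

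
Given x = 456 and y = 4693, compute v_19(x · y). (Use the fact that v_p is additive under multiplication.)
v_19(2140008) = 3

v_p(x) = 1 (factor: 456 = 19^1 · 24); v_p(y) = 2 (factor: 4693 = 19^2 · 13). Additivity: v_p(xy) = v_p(x) + v_p(y) = 1 + 2 = 3. (Direct check: xy = 2140008 = 19^3 · (312).)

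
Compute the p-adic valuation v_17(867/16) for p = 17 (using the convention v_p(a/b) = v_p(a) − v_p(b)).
v_17(867/16) = 2

Factor powers of 17 from the numerator and denominator of the reduced fraction: 867 = 17^2 · 3 and 16 = 17^0 · 16. Apply v_p(a/b) = v_p(a) − v_p(b): v_17(867/16) = 2 − 0 = 2.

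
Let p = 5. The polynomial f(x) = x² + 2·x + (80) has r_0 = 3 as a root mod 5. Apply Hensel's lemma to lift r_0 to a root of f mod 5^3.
r_2 = 88 (mod 125)

Hensel: r_{i+1} = r_i − f(r_i)·(f′(r_i))^{-1} mod 5^{i+2}, f′(x) = 2x + 2. Iterate:
  r_0 = 3 (mod 5)
  r_1 = 13 (mod 25)
  r_2 = 88 (mod 125)
Final: r = 88 satisfies f(r) ≡ 0 mod 5^3.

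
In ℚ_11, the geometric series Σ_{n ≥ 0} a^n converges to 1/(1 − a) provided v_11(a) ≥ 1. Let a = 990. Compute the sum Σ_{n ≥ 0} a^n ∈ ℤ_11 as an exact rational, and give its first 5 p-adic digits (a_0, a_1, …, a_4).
Σ a^n = 1/(1 − a) = -1/989;  first 5 digits = (1, 2, 1, 8, 3)

v_11(a) = 1 ≥ 1, so the series converges in ℤ_11 to 1/(1 − a) = 1/(1 − 990) = -1/989. Expand this rational in ℤ_11: compute digits iteratively via d_i = x_i mod 11, x_{i+1} = (x_i − d_i)/11. The first 5 digits are (1, 2, 1, 8, 3).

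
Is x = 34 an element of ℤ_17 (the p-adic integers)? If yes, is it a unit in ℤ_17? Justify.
x ∈ ℤ_17 but not a unit; v_17(x) = 1 > 0

ℤ_17 = {x ∈ ℚ_17 : v_17(x) ≥ 0} and ℤ_17^× = {x ∈ ℤ_17 : v_17(x) = 0}. Here v_17(34) = v_17(num) − v_17(den) = 1; compare against these criteria.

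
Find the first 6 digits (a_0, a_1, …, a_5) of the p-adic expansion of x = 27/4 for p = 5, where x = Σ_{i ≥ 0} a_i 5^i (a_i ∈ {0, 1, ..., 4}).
(a_0, …, a_5) = (3, 2, 1, 1, 1, 1)

v_5(27/4) = 0 (numerator and denominator both coprime to 5), so x ∈ ℤ_5^×. Compute digits iteratively via a_i = x_i mod 5, x_{i+1} = (x_i − a_i)/5, with x_0 = x:
  x_0 = 27/4;  a_0 = 3;  x_1 = (x_0 − 3)/5 = 3/4
  x_1 = 3/4;  a_1 = 2;  x_2 = (x_1 − 2)/5 = -1/4
  x_2 = -1/4;  a_2 = 1;  x_3 = (x_2 − 1)/5 = -1/4
  x_3 = -1/4;  a_3 = 1;  x_4 = (x_3 − 1)/5 = -1/4
  x_4 = -1/4;  a_4 = 1;  x_5 = (x_4 − 1)/5 = -1/4
  x_5 = -1/4;  a_5 = 1;  x_6 = (x_5 − 1)/5 = -1/4
Digits: (3, 2, 1, 1, 1, 1).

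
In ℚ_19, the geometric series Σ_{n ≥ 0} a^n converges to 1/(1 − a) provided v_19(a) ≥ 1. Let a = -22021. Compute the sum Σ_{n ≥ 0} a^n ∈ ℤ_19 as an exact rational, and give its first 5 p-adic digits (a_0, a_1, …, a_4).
Σ a^n = 1/(1 − a) = 1/22022;  first 5 digits = (1, 0, 15, 15, 15)

v_19(a) = 2 ≥ 1, so the series converges in ℤ_19 to 1/(1 − a) = 1/(1 − (-22021)) = 1/22022. Expand this rational in ℤ_19: compute digits iteratively via d_i = x_i mod 19, x_{i+1} = (x_i − d_i)/19. The first 5 digits are (1, 0, 15, 15, 15).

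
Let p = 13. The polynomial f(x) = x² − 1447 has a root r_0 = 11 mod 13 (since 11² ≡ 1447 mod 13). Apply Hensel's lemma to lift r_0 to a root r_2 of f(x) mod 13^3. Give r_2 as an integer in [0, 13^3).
r_2 = 1792 (mod 2197)

Hensel's recurrence: r_{i+1} = r_i − f(r_i)·(f′(r_i))^{-1} mod 13^{i+2}, with f′(x) = 2x. Iterate:
  r_0 = 11 (mod 13)
  r_1 = 102 (mod 169)
  r_2 = 1792 (mod 2197)
Final: r_2 = 1792, and one checks f(r_2) ≡ 0 mod 13^3.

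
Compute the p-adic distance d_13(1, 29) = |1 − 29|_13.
d_13(1, 29) = 1

Step 1 — x − y = 1 − 29 = -28. Step 2 — v_13(-28) = 0 (factor: -28 = −(13^0 · 28); the sign does not affect v_p). Step 3 — |x − y|_13 = 13^{0} = 1.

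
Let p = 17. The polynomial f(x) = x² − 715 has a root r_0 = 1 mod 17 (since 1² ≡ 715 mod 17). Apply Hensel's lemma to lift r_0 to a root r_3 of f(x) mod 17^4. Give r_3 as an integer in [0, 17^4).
r_3 = 52089 (mod 83521)

Hensel's recurrence: r_{i+1} = r_i − f(r_i)·(f′(r_i))^{-1} mod 17^{i+2}, with f′(x) = 2x. Iterate:
  r_0 = 1 (mod 17)
  r_1 = 69 (mod 289)
  r_2 = 2959 (mod 4913)
  r_3 = 52089 (mod 83521)
Final: r_3 = 52089, and one checks f(r_3) ≡ 0 mod 17^4.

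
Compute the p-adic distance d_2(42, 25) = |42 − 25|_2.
d_2(42, 25) = 1

Step 1 — x − y = 42 − 25 = 17. Step 2 — v_2(17) = 0 (factor: 17 = (2^0 · 17); the sign does not affect v_p). Step 3 — |x − y|_2 = 2^{0} = 1.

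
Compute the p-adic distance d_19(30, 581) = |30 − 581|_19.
d_19(30, 581) = 1/19

Step 1 — x − y = 30 − 581 = -551. Step 2 — v_19(-551) = 1 (factor: -551 = −(19^1 · 29); the sign does not affect v_p). Step 3 — |x − y|_19 = 19^{-1} = 1/19.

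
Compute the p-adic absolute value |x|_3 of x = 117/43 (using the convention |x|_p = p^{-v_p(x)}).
|117/43|_3 = 1/9

Step 1 — compute v_3(x) by factoring powers of 3 out of the numerator and denominator: v_3(117/43) = 2. Step 2 — apply |x|_p = p^{-v_p(x)} = 3^{-2} = 1/9.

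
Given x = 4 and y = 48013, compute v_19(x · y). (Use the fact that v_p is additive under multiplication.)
v_19(192052) = 3

v_p(x) = 0 (factor: 4 = 19^0 · 4); v_p(y) = 3 (factor: 48013 = 19^3 · 7). Additivity: v_p(xy) = v_p(x) + v_p(y) = 0 + 3 = 3. (Direct check: xy = 192052 = 19^3 · (28).)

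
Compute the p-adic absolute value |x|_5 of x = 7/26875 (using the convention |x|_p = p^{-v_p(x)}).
|7/26875|_5 = 625

Step 1 — compute v_5(x) by factoring powers of 5 out of the numerator and denominator: v_5(7/26875) = -4. Step 2 — apply |x|_p = p^{-v_p(x)} = 5^{4} = 625.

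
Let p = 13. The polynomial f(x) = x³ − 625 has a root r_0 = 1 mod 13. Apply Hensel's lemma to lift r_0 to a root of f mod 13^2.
r_1 = 40 (mod 169)

Hensel: r_{i+1} = r_i − f(r_i)/f′(r_i) mod 13^{i+2}, where f′(x) = 3x². Iterate:
  r_0 = 1 (mod 13)
  r_1 = 40 (mod 169)
Final: r = 40 with f(r) ≡ 0 mod 13^2.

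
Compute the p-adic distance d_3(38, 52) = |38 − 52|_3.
d_3(38, 52) = 1

Step 1 — x − y = 38 − 52 = -14. Step 2 — v_3(-14) = 0 (factor: -14 = −(3^0 · 14); the sign does not affect v_p). Step 3 — |x − y|_3 = 3^{0} = 1.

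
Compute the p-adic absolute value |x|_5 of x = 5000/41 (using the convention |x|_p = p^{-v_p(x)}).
|5000/41|_5 = 1/625

Step 1 — compute v_5(x) by factoring powers of 5 out of the numerator and denominator: v_5(5000/41) = 4. Step 2 — apply |x|_p = p^{-v_p(x)} = 5^{-4} = 1/625.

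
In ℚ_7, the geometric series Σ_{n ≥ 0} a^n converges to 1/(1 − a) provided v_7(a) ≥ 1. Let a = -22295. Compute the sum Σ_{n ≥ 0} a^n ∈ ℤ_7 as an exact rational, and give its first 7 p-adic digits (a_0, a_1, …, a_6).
Σ a^n = 1/(1 − a) = 1/22296;  first 7 digits = (1, 0, 0, 5, 4, 5, 3)

v_7(a) = 3 ≥ 1, so the series converges in ℤ_7 to 1/(1 − a) = 1/(1 − (-22295)) = 1/22296. Expand this rational in ℤ_7: compute digits iteratively via d_i = x_i mod 7, x_{i+1} = (x_i − d_i)/7. The first 7 digits are (1, 0, 0, 5, 4, 5, 3).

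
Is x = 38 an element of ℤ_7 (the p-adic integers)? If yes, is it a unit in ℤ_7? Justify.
x ∈ ℤ_7^× (unit); v_7(x) = 0

ℤ_7 = {x ∈ ℚ_7 : v_7(x) ≥ 0} and ℤ_7^× = {x ∈ ℤ_7 : v_7(x) = 0}. Here v_7(38) = v_7(num) − v_7(den) = 0; compare against these criteria.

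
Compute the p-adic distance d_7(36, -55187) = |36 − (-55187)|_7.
d_7(36, -55187) = 1/2401

Step 1 — x − y = 36 − (-55187) = 55223. Step 2 — v_7(55223) = 4 (factor: 55223 = (7^4 · 23); the sign does not affect v_p). Step 3 — |x − y|_7 = 7^{-4} = 1/2401.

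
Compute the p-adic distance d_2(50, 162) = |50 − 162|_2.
d_2(50, 162) = 1/16

Step 1 — x − y = 50 − 162 = -112. Step 2 — v_2(-112) = 4 (factor: -112 = −(2^4 · 7); the sign does not affect v_p). Step 3 — |x − y|_2 = 2^{-4} = 1/16.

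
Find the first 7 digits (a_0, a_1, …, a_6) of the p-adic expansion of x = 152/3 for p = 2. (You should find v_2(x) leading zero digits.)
(a_0, …, a_6) = (0, 0, 0, 1, 0, 0, 0)

v_2(152/3) = 3, so a_0 = ... = a_2 = 0. Factor out: x = 2^3 · u with u = 19/3 a unit in ℤ_2. Expand u iteratively via a_{v+i} = u_i mod 2, u_{i+1} = (u_i − a_{v+i})/2:
  u_0 = 19/3;  a_3 = 1;  u_1 = (u_0 − 1)/2 = 8/3
  u_1 = 8/3;  a_4 = 0;  u_2 = (u_1 − 0)/2 = 4/3
  u_2 = 4/3;  a_5 = 0;  u_3 = (u_2 − 0)/2 = 2/3
  u_3 = 2/3;  a_6 = 0;  u_4 = (u_3 − 0)/2 = 1/3
Digits: (0, 0, 0, 1, 0, 0, 0).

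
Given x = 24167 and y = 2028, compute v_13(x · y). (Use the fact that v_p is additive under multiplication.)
v_13(49010676) = 5

v_p(x) = 3 (factor: 24167 = 13^3 · 11); v_p(y) = 2 (factor: 2028 = 13^2 · 12). Additivity: v_p(xy) = v_p(x) + v_p(y) = 3 + 2 = 5. (Direct check: xy = 49010676 = 13^5 · (132).)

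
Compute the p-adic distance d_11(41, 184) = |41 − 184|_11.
d_11(41, 184) = 1/11

Step 1 — x − y = 41 − 184 = -143. Step 2 — v_11(-143) = 1 (factor: -143 = −(11^1 · 13); the sign does not affect v_p). Step 3 — |x − y|_11 = 11^{-1} = 1/11.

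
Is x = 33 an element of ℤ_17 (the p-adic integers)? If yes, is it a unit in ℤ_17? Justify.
x ∈ ℤ_17^× (unit); v_17(x) = 0

ℤ_17 = {x ∈ ℚ_17 : v_17(x) ≥ 0} and ℤ_17^× = {x ∈ ℤ_17 : v_17(x) = 0}. Here v_17(33) = v_17(num) − v_17(den) = 0; compare against these criteria.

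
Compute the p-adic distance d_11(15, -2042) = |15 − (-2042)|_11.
d_11(15, -2042) = 1/121

Step 1 — x − y = 15 − (-2042) = 2057. Step 2 — v_11(2057) = 2 (factor: 2057 = (11^2 · 17); the sign does not affect v_p). Step 3 — |x − y|_11 = 11^{-2} = 1/121.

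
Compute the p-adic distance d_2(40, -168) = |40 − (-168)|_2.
d_2(40, -168) = 1/16

Step 1 — x − y = 40 − (-168) = 208. Step 2 — v_2(208) = 4 (factor: 208 = (2^4 · 13); the sign does not affect v_p). Step 3 — |x − y|_2 = 2^{-4} = 1/16.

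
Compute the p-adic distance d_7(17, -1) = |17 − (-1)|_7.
d_7(17, -1) = 1

Step 1 — x − y = 17 − (-1) = 18. Step 2 — v_7(18) = 0 (factor: 18 = (7^0 · 18); the sign does not affect v_p). Step 3 — |x − y|_7 = 7^{0} = 1.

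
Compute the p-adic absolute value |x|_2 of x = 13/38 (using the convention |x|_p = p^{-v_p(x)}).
|13/38|_2 = 2

Step 1 — compute v_2(x) by factoring powers of 2 out of the numerator and denominator: v_2(13/38) = -1. Step 2 — apply |x|_p = p^{-v_p(x)} = 2^{1} = 2.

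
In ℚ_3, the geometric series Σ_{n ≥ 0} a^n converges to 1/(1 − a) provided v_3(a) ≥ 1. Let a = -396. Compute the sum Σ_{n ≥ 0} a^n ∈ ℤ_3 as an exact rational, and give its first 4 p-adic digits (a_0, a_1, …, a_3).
Σ a^n = 1/(1 − a) = 1/397;  first 4 digits = (1, 0, 1, 0)

v_3(a) = 2 ≥ 1, so the series converges in ℤ_3 to 1/(1 − a) = 1/(1 − (-396)) = 1/397. Expand this rational in ℤ_3: compute digits iteratively via d_i = x_i mod 3, x_{i+1} = (x_i − d_i)/3. The first 4 digits are (1, 0, 1, 0).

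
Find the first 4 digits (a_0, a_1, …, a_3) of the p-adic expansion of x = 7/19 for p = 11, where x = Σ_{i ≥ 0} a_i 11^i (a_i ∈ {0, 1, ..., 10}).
(a_0, …, a_3) = (5, 10, 6, 4)

v_11(7/19) = 0 (numerator and denominator both coprime to 11), so x ∈ ℤ_11^×. Compute digits iteratively via a_i = x_i mod 11, x_{i+1} = (x_i − a_i)/11, with x_0 = x:
  x_0 = 7/19;  a_0 = 5;  x_1 = (x_0 − 5)/11 = -8/19
  x_1 = -8/19;  a_1 = 10;  x_2 = (x_1 − 10)/11 = -18/19
  x_2 = -18/19;  a_2 = 6;  x_3 = (x_2 − 6)/11 = -12/19
  x_3 = -12/19;  a_3 = 4;  x_4 = (x_3 − 4)/11 = -8/19
Digits: (5, 10, 6, 4).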